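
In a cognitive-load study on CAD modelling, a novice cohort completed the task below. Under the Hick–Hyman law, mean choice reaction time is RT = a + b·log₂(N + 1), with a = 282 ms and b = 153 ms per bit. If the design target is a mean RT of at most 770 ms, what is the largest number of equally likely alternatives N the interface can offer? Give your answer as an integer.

Set 282 + 153·log₂(N + 1) ≤ 770.
log₂(N + 1) ≤ (770 − 282) / 153 = 3.1895.
N + 1 ≤ 2^3.1895 = 9.1229.
N ≤ 8.1229, so the largest integer N is 8.

8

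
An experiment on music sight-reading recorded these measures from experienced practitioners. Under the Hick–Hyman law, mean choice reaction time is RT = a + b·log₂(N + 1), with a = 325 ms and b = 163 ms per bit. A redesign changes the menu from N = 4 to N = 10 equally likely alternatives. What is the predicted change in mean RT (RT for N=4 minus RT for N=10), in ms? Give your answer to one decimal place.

-185.4

RT(4) = 325 + 163·log₂(5) = 325 + 163·2.3219 = 703.4697 ms.
RT(10) = 325 + 163·log₂(11) = 325 + 163·3.4594 = 888.8822 ms.
Difference = 703.4697 − 888.8822 = -185.4125 ≈ -185.4 ms.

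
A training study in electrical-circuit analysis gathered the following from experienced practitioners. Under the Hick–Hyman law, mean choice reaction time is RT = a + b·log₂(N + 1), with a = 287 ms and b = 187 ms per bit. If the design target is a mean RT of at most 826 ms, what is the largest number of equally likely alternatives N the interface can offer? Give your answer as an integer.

6

Set 287 + 187·log₂(N + 1) ≤ 826.
log₂(N + 1) ≤ (826 − 287) / 187 = 2.8824.
N + 1 ≤ 2^2.8824 = 7.3738.
N ≤ 6.3738, so the largest integer N is 6.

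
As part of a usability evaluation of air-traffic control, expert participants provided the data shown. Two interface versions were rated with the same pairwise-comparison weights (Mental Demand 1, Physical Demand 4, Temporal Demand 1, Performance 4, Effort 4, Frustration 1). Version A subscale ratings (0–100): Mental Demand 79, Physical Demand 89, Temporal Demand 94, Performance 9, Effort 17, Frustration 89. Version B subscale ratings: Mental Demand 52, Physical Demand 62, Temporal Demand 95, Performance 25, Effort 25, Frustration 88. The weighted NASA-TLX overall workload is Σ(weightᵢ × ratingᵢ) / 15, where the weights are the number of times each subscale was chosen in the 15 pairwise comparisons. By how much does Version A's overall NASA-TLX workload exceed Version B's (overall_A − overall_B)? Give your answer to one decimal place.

2.6

Version A weighted sum = 1·79 + 4·89 + 1·94 + 4·9 + 4·17 + 1·89 = 79 + 356 + 94 + 36 + 68 + 89 = 722; overall_A = 722/15 = 48.1333.
Version B weighted sum = 1·52 + 4·62 + 1·95 + 4·25 + 4·25 + 1·88 = 52 + 248 + 95 + 100 + 100 + 88 = 683; overall_B = 683/15 = 45.5333.
Difference = 48.1333 − 45.5333 = 2.6000 ≈ 2.6.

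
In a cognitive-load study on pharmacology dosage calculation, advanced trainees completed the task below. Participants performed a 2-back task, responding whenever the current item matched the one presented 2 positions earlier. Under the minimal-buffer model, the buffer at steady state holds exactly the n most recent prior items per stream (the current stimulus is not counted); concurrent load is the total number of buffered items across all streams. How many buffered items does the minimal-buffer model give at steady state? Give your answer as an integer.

2

The buffer holds the 2 most recent prior items.
Steady-state concurrent load = 2 items.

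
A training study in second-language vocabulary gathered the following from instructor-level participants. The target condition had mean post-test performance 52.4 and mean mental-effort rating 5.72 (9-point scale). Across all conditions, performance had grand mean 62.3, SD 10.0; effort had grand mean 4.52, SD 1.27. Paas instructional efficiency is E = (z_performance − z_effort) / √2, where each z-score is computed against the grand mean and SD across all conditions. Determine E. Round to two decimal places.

-1.37

z_performance = (52.4 − 62.3) / 10.0 = -9.9000 / 10.0 = -0.9900.
z_effort = (5.72 − 4.52) / 1.27 = 1.2000 / 1.27 = 0.9449.
z_P − z_E = -0.9900 − 0.9449 = -1.9349.
E = -1.9349 / √2 = -1.9349 / 1.41421 = -1.3682 ≈ -1.37.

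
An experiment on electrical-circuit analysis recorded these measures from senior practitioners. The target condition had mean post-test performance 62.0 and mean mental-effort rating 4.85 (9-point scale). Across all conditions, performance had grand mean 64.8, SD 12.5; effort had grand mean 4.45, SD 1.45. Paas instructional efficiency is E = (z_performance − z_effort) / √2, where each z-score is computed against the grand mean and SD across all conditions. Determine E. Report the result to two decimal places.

-0.35

z_performance = (62.0 − 64.8) / 12.5 = -2.8000 / 12.5 = -0.2240.
z_effort = (4.85 − 4.45) / 1.45 = 0.4000 / 1.45 = 0.2759.
z_P − z_E = -0.2240 − 0.2759 = -0.4999.
E = -0.4999 / √2 = -0.4999 / 1.41421 = -0.3535 ≈ -0.35.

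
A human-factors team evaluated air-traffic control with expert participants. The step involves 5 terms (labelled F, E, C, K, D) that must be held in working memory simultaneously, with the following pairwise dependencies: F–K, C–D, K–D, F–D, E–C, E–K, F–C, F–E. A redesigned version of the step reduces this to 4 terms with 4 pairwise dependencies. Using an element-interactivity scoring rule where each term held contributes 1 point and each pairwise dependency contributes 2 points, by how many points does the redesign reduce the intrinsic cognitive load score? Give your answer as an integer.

Original: 5 × 1 + 8 × 2 = 5 + 16 = 21.
Redesigned: 4 × 1 + 4 × 2 = 4 + 8 = 12.
Reduction = 21 − 12 = 9.

9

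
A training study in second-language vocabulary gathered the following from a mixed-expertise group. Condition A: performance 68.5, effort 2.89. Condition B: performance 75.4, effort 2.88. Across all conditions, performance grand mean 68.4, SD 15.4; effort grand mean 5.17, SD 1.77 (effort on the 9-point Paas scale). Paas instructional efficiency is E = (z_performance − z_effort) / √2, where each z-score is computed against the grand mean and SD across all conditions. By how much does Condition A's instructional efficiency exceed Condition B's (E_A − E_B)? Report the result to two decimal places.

Condition A: z_P = (68.5 − 68.4)/15.4 = 0.0065; z_E = (2.89 − 5.17)/1.77 = -1.2881; E_A = (0.0065 − (-1.2881))/√2 = 0.9154.
Condition B: z_P = (75.4 − 68.4)/15.4 = 0.4545; z_E = (2.88 − 5.17)/1.77 = -1.2938; E_B = (0.4545 − (-1.2938))/√2 = 1.2362.
E_A − E_B = 0.9154 − 1.2362 = -0.3208 ≈ -0.32.

-0.32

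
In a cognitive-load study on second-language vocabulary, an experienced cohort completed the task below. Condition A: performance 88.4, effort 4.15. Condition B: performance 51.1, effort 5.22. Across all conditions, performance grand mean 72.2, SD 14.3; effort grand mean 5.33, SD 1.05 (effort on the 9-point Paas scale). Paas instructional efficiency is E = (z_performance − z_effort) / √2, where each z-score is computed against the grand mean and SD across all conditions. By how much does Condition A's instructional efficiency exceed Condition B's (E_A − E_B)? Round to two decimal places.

Condition A: z_P = (88.4 − 72.2)/14.3 = 1.1329; z_E = (4.15 − 5.33)/1.05 = -1.1238; E_A = (1.1329 − (-1.1238))/√2 = 1.5957.
Condition B: z_P = (51.1 − 72.2)/14.3 = -1.4755; z_E = (5.22 − 5.33)/1.05 = -0.1048; E_B = (-1.4755 − (-0.1048))/√2 = -0.9692.
E_A − E_B = 1.5957 − (-0.9692) = 2.5649 ≈ 2.56.

2.56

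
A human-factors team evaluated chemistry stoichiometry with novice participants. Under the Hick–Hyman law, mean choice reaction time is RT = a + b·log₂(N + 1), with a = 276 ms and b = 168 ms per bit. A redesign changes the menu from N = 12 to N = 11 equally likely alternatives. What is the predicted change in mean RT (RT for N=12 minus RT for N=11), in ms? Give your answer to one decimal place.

RT(12) = 276 + 168·log₂(13) = 276 + 168·3.7004 = 897.6672 ms.
RT(11) = 276 + 168·log₂(12) = 276 + 168·3.5850 = 878.2800 ms.
Difference = 897.6672 − 878.2800 = 19.3872 ≈ 19.4 ms.

19.4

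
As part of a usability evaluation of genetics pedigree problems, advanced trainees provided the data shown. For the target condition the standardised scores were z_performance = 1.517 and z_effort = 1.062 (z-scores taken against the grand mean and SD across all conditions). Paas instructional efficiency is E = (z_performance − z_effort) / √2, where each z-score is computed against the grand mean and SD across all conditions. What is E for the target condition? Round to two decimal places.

z_P − z_E = 1.517 − 1.062 = 0.4550.
E = 0.4550 / √2 = 0.4550 / 1.41421 = 0.3217 ≈ 0.32.

0.32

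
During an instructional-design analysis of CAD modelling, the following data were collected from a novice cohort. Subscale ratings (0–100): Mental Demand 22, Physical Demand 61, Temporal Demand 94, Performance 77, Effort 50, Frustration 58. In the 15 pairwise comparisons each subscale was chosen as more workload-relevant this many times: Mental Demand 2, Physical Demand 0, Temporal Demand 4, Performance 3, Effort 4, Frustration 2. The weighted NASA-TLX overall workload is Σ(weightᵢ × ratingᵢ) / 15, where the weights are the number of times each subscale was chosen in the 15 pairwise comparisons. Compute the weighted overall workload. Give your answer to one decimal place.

64.5

The tallies are the weights (they sum to 15).
Weighted sum = 2·22 + 0·61 + 4·94 + 3·77 + 4·50 + 2·58
            = 44 + 0 + 376 + 231 + 200 + 116 = 967.
Overall workload = 967 / 15 = 64.4667 ≈ 64.5.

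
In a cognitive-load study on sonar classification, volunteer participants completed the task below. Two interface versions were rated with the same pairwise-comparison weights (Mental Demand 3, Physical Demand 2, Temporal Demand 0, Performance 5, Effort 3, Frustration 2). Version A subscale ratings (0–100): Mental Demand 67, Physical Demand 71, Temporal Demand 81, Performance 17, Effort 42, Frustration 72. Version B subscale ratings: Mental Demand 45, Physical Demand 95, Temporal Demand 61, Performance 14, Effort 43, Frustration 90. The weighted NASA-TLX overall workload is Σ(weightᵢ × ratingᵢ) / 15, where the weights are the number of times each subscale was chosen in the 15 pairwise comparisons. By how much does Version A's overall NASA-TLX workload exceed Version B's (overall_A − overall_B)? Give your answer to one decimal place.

Version A weighted sum = 3·67 + 2·71 + 0·81 + 5·17 + 3·42 + 2·72 = 201 + 142 + 0 + 85 + 126 + 144 = 698; overall_A = 698/15 = 46.5333.
Version B weighted sum = 3·45 + 2·95 + 0·61 + 5·14 + 3·43 + 2·90 = 135 + 190 + 0 + 70 + 129 + 180 = 704; overall_B = 704/15 = 46.9333.
Difference = 46.5333 − 46.9333 = -0.4000 ≈ -0.4.

-0.4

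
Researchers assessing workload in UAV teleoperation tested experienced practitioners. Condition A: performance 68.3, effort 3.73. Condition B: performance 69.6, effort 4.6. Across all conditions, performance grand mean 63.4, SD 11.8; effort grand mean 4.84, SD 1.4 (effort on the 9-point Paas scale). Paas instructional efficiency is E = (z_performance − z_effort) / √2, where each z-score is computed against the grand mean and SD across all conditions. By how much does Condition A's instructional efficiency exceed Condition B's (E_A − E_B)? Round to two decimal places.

Condition A: z_P = (68.3 − 63.4)/11.8 = 0.4153; z_E = (3.73 − 4.84)/1.4 = -0.7929; E_A = (0.4153 − (-0.7929))/√2 = 0.8543.
Condition B: z_P = (69.6 − 63.4)/11.8 = 0.5254; z_E = (4.6 − 4.84)/1.4 = -0.1714; E_B = (0.5254 − (-0.1714))/√2 = 0.4927.
E_A − E_B = 0.8543 − 0.4927 = 0.3616 ≈ 0.36.

0.36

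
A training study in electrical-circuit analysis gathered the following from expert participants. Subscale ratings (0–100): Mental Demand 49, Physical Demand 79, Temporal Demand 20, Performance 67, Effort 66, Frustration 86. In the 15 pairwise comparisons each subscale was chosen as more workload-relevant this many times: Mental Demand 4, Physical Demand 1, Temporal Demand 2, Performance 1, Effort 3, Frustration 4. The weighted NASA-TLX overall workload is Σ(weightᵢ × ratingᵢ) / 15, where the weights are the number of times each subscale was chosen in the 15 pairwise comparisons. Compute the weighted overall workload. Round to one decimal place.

The tallies are the weights (they sum to 15).
Weighted sum = 4·49 + 1·79 + 2·20 + 1·67 + 3·66 + 4·86
            = 196 + 79 + 40 + 67 + 198 + 344 = 924.
Overall workload = 924 / 15 = 61.6000 ≈ 61.6.

61.6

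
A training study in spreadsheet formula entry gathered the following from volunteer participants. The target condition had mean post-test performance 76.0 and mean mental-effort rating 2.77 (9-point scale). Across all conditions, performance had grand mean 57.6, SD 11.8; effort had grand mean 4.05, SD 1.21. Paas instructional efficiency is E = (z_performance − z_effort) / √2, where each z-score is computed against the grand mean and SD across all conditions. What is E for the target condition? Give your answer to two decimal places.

z_performance = (76.0 − 57.6) / 11.8 = 18.4000 / 11.8 = 1.5593.
z_effort = (2.77 − 4.05) / 1.21 = -1.2800 / 1.21 = -1.0579.
z_P − z_E = 1.5593 − (-1.0579) = 2.6172.
E = 2.6172 / √2 = 2.6172 / 1.41421 = 1.8506 ≈ 1.85.

1.85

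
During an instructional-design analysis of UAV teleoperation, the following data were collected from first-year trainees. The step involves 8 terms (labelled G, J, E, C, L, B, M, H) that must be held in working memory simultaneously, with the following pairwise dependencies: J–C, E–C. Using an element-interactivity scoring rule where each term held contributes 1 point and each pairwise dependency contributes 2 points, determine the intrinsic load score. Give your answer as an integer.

Count of terms held simultaneously: 8.
Count of pairwise dependencies listed: 2.
Element contribution: 8 × 1 = 8.
Interaction contribution: 2 × 2 = 4.
Intrinsic load = 8 + 4 = 12.

12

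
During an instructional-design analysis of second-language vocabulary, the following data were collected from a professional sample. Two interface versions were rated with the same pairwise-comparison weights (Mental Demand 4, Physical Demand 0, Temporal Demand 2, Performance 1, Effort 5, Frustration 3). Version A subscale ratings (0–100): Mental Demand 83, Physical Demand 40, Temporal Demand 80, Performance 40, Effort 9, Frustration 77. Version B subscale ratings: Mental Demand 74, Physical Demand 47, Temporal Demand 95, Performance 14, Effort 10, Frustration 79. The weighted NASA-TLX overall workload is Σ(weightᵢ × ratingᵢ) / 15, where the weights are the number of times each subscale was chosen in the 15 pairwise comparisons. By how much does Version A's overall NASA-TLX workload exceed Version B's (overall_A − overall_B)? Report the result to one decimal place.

1.4

Version A weighted sum = 4·83 + 0·40 + 2·80 + 1·40 + 5·9 + 3·77 = 332 + 0 + 160 + 40 + 45 + 231 = 808; overall_A = 808/15 = 53.8667.
Version B weighted sum = 4·74 + 0·47 + 2·95 + 1·14 + 5·10 + 3·79 = 296 + 0 + 190 + 14 + 50 + 237 = 787; overall_B = 787/15 = 52.4667.
Difference = 53.8667 − 52.4667 = 1.4000 ≈ 1.4.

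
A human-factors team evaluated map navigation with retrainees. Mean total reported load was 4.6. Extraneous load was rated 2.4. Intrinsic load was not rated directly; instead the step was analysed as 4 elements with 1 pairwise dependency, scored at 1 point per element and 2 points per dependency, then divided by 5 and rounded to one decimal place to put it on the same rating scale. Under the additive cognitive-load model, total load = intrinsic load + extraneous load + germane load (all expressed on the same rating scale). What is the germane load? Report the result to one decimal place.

1.0

Intrinsic (element-interactivity): (4 × 1 + 1 × 2) / 5 = 6 / 5 = 1.2000 → 1.2.
germane load = total − intrinsic − extraneous
             = 4.6 − 1.2 − 2.4 = 1.0.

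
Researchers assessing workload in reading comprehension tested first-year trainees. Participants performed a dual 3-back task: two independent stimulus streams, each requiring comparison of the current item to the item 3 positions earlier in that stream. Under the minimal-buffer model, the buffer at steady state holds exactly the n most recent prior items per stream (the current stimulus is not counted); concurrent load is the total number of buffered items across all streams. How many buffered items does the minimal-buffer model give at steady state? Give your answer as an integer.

6

Each stream's buffer holds its 3 most recent prior items.
Two independent streams: 2 × 3 = 6 buffered items at steady state.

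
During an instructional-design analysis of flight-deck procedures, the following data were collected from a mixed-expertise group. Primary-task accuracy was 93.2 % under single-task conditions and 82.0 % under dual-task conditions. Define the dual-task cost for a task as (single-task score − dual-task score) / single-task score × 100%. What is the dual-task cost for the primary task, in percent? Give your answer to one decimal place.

12.0

Cost = (93.2 − 82.0) / 93.2 × 100%
     = 11.2000 / 93.2 × 100% = 12.0172%.
≈ 12.0%.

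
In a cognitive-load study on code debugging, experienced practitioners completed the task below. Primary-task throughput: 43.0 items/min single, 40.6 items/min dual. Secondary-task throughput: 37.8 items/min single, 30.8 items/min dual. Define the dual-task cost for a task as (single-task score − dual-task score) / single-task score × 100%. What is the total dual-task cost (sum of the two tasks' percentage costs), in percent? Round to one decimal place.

Primary cost = (43.0 − 40.6) / 43.0 × 100% = 5.5814%.
Secondary cost = (37.8 − 30.8) / 37.8 × 100% = 18.5185%.
Total = 5.5814% + 18.5185% = 24.0999% ≈ 24.1%.

24.1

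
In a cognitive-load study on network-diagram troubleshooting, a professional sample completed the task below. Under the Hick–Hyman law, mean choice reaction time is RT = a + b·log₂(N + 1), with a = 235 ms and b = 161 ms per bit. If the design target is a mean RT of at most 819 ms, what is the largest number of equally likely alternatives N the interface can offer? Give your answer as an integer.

11

Set 235 + 161·log₂(N + 1) ≤ 819.
log₂(N + 1) ≤ (819 − 235) / 161 = 3.6273.
N + 1 ≤ 2^3.6273 = 12.3574.
N ≤ 11.3574, so the largest integer N is 11.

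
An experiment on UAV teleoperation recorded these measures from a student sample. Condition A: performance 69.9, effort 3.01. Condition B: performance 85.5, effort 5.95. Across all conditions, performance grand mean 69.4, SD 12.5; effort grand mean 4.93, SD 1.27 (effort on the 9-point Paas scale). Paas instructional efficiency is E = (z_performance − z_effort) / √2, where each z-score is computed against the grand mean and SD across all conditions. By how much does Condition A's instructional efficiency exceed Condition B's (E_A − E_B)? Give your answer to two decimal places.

0.75

Condition A: z_P = (69.9 − 69.4)/12.5 = 0.0400; z_E = (3.01 − 4.93)/1.27 = -1.5118; E_A = (0.0400 − (-1.5118))/√2 = 1.0973.
Condition B: z_P = (85.5 − 69.4)/12.5 = 1.2880; z_E = (5.95 − 4.93)/1.27 = 0.8031; E_B = (1.2880 − 0.8031)/√2 = 0.3429.
E_A − E_B = 1.0973 − 0.3429 = 0.7544 ≈ 0.75.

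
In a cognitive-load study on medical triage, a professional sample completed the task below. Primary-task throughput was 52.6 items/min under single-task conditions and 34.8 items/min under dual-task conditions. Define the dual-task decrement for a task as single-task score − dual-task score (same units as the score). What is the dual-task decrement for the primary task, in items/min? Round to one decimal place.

Decrement = 52.6 − 34.8 = 17.8000 items/min ≈ 17.8 items/min.

17.8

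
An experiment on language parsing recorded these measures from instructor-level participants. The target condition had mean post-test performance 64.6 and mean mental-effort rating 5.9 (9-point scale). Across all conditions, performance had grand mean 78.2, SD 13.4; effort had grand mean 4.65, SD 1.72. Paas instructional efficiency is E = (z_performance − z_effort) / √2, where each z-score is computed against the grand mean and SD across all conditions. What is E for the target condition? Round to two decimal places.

-1.23

z_performance = (64.6 − 78.2) / 13.4 = -13.6000 / 13.4 = -1.0149.
z_effort = (5.9 − 4.65) / 1.72 = 1.2500 / 1.72 = 0.7267.
z_P − z_E = -1.0149 − 0.7267 = -1.7416.
E = -1.7416 / √2 = -1.7416 / 1.41421 = -1.2315 ≈ -1.23.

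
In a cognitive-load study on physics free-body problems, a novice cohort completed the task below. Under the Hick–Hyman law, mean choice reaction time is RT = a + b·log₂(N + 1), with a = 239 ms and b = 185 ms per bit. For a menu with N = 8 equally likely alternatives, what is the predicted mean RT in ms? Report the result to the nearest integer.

825

log₂(8 + 1) = log₂(9) = 3.1699.
RT = 239 + 185 × 3.1699 = 239 + 586.4315 = 825.4315 ms.
≈ 825 ms.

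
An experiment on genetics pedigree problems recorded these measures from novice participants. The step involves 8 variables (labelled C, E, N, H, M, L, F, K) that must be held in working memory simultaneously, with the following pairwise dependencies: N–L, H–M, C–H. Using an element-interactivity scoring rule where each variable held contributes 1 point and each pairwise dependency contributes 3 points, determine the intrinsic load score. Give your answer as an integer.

Count of variables held simultaneously: 8.
Count of pairwise dependencies listed: 3.
Element contribution: 8 × 1 = 8.
Interaction contribution: 3 × 3 = 9.
Intrinsic load = 8 + 9 = 17.

17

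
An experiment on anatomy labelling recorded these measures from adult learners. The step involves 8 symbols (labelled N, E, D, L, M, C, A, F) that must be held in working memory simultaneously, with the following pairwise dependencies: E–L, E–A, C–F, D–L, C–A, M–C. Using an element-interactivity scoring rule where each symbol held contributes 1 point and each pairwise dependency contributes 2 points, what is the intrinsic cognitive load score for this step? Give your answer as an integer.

Count of symbols held simultaneously: 8.
Count of pairwise dependencies listed: 6.
Element contribution: 8 × 1 = 8.
Interaction contribution: 6 × 2 = 12.
Intrinsic load = 8 + 12 = 20.

20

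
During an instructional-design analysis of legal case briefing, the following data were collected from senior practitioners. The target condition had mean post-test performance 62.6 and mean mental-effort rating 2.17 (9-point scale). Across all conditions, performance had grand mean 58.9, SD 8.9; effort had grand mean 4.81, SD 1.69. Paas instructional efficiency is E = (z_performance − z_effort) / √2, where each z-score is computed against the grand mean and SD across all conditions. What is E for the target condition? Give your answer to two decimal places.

1.40

z_performance = (62.6 − 58.9) / 8.9 = 3.7000 / 8.9 = 0.4157.
z_effort = (2.17 − 4.81) / 1.69 = -2.6400 / 1.69 = -1.5621.
z_P − z_E = 0.4157 − (-1.5621) = 1.9778.
E = 1.9778 / √2 = 1.9778 / 1.41421 = 1.3985 ≈ 1.40.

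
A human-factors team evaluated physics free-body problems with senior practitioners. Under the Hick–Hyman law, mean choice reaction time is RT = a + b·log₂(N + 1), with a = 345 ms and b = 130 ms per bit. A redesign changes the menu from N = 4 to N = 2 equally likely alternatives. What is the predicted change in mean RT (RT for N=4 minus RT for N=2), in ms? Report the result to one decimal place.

95.8

RT(4) = 345 + 130·log₂(5) = 345 + 130·2.3219 = 646.8470 ms.
RT(2) = 345 + 130·log₂(3) = 345 + 130·1.5850 = 551.0500 ms.
Difference = 646.8470 − 551.0500 = 95.7970 ≈ 95.8 ms.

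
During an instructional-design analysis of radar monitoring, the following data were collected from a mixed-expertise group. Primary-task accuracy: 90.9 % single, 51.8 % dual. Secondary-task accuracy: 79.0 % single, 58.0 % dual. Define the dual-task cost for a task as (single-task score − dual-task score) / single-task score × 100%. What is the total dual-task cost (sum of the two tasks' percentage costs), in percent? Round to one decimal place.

69.6

Primary cost = (90.9 − 51.8) / 90.9 × 100% = 43.0143%.
Secondary cost = (79.0 − 58.0) / 79.0 × 100% = 26.5823%.
Total = 43.0143% + 26.5823% = 69.5966% ≈ 69.6%.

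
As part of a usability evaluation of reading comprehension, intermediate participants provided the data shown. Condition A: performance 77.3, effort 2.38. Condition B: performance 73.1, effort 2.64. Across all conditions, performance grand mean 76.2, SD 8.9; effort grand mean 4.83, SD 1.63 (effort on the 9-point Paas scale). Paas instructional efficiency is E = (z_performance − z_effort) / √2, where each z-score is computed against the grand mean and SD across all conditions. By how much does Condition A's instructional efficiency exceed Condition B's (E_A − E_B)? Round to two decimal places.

0.45

Condition A: z_P = (77.3 − 76.2)/8.9 = 0.1236; z_E = (2.38 − 4.83)/1.63 = -1.5031; E_A = (0.1236 − (-1.5031))/√2 = 1.1503.
Condition B: z_P = (73.1 − 76.2)/8.9 = -0.3483; z_E = (2.64 − 4.83)/1.63 = -1.3436; E_B = (-0.3483 − (-1.3436))/√2 = 0.7038.
E_A − E_B = 1.1503 − 0.7038 = 0.4465 ≈ 0.45.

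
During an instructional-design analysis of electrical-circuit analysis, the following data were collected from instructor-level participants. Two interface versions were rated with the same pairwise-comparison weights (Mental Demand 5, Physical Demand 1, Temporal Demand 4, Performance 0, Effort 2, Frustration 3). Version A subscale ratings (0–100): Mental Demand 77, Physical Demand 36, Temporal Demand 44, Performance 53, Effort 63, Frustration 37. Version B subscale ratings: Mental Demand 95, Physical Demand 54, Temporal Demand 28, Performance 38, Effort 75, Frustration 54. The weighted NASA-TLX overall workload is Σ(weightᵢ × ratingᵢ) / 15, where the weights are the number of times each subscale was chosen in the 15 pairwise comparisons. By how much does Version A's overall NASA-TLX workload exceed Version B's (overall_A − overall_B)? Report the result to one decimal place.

-7.9

Version A weighted sum = 5·77 + 1·36 + 4·44 + 0·53 + 2·63 + 3·37 = 385 + 36 + 176 + 0 + 126 + 111 = 834; overall_A = 834/15 = 55.6000.
Version B weighted sum = 5·95 + 1·54 + 4·28 + 0·38 + 2·75 + 3·54 = 475 + 54 + 112 + 0 + 150 + 162 = 953; overall_B = 953/15 = 63.5333.
Difference = 55.6000 − 63.5333 = -7.9333 ≈ -7.9.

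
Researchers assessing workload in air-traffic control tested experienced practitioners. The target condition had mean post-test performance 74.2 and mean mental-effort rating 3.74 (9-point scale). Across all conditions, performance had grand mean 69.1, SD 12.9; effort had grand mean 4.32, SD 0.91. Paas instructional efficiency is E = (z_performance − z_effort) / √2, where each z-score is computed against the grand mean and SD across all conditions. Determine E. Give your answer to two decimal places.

0.73

z_performance = (74.2 − 69.1) / 12.9 = 5.1000 / 12.9 = 0.3953.
z_effort = (3.74 − 4.32) / 0.91 = -0.5800 / 0.91 = -0.6374.
z_P − z_E = 0.3953 − (-0.6374) = 1.0327.
E = 1.0327 / √2 = 1.0327 / 1.41421 = 0.7302 ≈ 0.73.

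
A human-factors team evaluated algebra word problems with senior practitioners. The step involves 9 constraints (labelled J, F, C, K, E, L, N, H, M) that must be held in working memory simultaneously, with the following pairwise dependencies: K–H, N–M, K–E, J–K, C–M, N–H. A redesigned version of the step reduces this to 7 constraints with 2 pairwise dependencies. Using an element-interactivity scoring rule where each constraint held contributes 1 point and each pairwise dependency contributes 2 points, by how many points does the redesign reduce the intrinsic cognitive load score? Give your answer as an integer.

10

Original: 9 × 1 + 6 × 2 = 9 + 12 = 21.
Redesigned: 7 × 1 + 2 × 2 = 7 + 4 = 11.
Reduction = 21 − 11 = 10.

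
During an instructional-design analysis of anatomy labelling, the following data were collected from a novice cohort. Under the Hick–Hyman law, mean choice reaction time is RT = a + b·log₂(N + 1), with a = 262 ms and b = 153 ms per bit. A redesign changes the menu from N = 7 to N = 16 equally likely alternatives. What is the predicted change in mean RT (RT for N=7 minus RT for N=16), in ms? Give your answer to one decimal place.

RT(7) = 262 + 153·log₂(8) = 262 + 153·3.0000 = 721.0000 ms.
RT(16) = 262 + 153·log₂(17) = 262 + 153·4.0875 = 887.3875 ms.
Difference = 721.0000 − 887.3875 = -166.3875 ≈ -166.4 ms.

-166.4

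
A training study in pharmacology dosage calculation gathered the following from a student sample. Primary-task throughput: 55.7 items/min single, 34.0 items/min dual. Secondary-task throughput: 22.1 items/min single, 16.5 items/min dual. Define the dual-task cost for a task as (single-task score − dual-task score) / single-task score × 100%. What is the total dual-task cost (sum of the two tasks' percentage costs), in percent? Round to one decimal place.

Primary cost = (55.7 − 34.0) / 55.7 × 100% = 38.9587%.
Secondary cost = (22.1 − 16.5) / 22.1 × 100% = 25.3394%.
Total = 38.9587% + 25.3394% = 64.2981% ≈ 64.3%.

64.3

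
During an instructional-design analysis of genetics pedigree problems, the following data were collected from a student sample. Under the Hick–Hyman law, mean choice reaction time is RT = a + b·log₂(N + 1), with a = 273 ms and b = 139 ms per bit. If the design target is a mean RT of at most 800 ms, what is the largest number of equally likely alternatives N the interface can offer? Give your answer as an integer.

12

Set 273 + 139·log₂(N + 1) ≤ 800.
log₂(N + 1) ≤ (800 − 273) / 139 = 3.7914.
N + 1 ≤ 2^3.7914 = 13.8460.
N ≤ 12.8460, so the largest integer N is 12.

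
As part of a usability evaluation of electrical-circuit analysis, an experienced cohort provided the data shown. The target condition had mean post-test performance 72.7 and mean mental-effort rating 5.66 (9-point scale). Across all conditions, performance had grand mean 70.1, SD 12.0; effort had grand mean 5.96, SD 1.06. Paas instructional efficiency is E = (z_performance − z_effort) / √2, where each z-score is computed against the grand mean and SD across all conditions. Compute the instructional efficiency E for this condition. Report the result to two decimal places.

0.35

z_performance = (72.7 − 70.1) / 12.0 = 2.6000 / 12.0 = 0.2167.
z_effort = (5.66 − 5.96) / 1.06 = -0.3000 / 1.06 = -0.2830.
z_P − z_E = 0.2167 − (-0.2830) = 0.4997.
E = 0.4997 / √2 = 0.4997 / 1.41421 = 0.3533 ≈ 0.35.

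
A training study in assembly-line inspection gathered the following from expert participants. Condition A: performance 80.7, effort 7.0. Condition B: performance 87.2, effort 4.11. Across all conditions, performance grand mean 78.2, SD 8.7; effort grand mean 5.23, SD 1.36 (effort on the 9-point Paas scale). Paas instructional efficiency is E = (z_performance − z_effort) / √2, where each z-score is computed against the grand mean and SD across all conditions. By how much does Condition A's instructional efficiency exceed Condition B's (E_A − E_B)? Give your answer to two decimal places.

Condition A: z_P = (80.7 − 78.2)/8.7 = 0.2874; z_E = (7.0 − 5.23)/1.36 = 1.3015; E_A = (0.2874 − 1.3015)/√2 = -0.7171.
Condition B: z_P = (87.2 − 78.2)/8.7 = 1.0345; z_E = (4.11 − 5.23)/1.36 = -0.8235; E_B = (1.0345 − (-0.8235))/√2 = 1.3138.
E_A − E_B = -0.7171 − 1.3138 = -2.0309 ≈ -2.03.

-2.03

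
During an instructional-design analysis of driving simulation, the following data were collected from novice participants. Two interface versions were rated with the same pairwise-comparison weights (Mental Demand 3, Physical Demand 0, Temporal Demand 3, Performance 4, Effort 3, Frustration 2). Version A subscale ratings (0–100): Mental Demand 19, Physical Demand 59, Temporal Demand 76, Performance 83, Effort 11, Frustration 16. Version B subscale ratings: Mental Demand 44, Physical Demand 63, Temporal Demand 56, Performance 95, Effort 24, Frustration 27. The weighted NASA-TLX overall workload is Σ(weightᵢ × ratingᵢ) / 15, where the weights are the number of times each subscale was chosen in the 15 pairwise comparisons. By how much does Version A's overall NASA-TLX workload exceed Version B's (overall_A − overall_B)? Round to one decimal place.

Version A weighted sum = 3·19 + 0·59 + 3·76 + 4·83 + 3·11 + 2·16 = 57 + 0 + 228 + 332 + 33 + 32 = 682; overall_A = 682/15 = 45.4667.
Version B weighted sum = 3·44 + 0·63 + 3·56 + 4·95 + 3·24 + 2·27 = 132 + 0 + 168 + 380 + 72 + 54 = 806; overall_B = 806/15 = 53.7333.
Difference = 45.4667 − 53.7333 = -8.2666 ≈ -8.3.

-8.3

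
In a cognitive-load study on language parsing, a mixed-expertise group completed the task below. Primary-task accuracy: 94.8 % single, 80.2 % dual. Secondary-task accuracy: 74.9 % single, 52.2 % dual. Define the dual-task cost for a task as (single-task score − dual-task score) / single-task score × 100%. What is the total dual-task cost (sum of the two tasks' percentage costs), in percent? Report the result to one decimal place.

Primary cost = (94.8 − 80.2) / 94.8 × 100% = 15.4008%.
Secondary cost = (74.9 − 52.2) / 74.9 × 100% = 30.3071%.
Total = 15.4008% + 30.3071% = 45.7079% ≈ 45.7%.

45.7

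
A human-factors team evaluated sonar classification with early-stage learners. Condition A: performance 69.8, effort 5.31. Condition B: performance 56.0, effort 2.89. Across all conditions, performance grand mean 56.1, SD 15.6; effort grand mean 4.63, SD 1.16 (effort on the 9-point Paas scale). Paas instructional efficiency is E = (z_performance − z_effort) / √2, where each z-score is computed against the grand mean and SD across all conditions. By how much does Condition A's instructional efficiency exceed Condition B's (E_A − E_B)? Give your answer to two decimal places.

Condition A: z_P = (69.8 − 56.1)/15.6 = 0.8782; z_E = (5.31 − 4.63)/1.16 = 0.5862; E_A = (0.8782 − 0.5862)/√2 = 0.2065.
Condition B: z_P = (56.0 − 56.1)/15.6 = -0.0064; z_E = (2.89 − 4.63)/1.16 = -1.5000; E_B = (-0.0064 − (-1.5000))/√2 = 1.0561.
E_A − E_B = 0.2065 − 1.0561 = -0.8496 ≈ -0.85.

-0.85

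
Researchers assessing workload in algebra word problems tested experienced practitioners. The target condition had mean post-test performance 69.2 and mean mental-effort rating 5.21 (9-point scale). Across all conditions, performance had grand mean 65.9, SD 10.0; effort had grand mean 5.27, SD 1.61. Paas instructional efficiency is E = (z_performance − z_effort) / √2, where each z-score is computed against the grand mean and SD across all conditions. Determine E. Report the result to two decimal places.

0.26

z_performance = (69.2 − 65.9) / 10.0 = 3.3000 / 10.0 = 0.3300.
z_effort = (5.21 − 5.27) / 1.61 = -0.0600 / 1.61 = -0.0373.
z_P − z_E = 0.3300 − (-0.0373) = 0.3673.
E = 0.3673 / √2 = 0.3673 / 1.41421 = 0.2597 ≈ 0.26.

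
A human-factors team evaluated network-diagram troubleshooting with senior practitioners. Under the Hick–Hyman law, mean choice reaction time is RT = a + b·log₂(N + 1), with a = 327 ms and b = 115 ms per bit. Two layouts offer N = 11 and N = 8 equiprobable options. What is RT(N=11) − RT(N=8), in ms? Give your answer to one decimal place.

RT(11) = 327 + 115·log₂(12) = 327 + 115·3.5850 = 739.2750 ms.
RT(8) = 327 + 115·log₂(9) = 327 + 115·3.1699 = 691.5385 ms.
Difference = 739.2750 − 691.5385 = 47.7365 ≈ 47.7 ms.

47.7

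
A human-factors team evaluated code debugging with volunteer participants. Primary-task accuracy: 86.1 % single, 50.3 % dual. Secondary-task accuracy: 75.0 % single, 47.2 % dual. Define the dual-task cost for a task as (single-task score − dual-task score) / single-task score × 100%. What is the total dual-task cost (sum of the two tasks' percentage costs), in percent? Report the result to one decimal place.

Primary cost = (86.1 − 50.3) / 86.1 × 100% = 41.5796%.
Secondary cost = (75.0 − 47.2) / 75.0 × 100% = 37.0667%.
Total = 41.5796% + 37.0667% = 78.6463% ≈ 78.6%.

78.6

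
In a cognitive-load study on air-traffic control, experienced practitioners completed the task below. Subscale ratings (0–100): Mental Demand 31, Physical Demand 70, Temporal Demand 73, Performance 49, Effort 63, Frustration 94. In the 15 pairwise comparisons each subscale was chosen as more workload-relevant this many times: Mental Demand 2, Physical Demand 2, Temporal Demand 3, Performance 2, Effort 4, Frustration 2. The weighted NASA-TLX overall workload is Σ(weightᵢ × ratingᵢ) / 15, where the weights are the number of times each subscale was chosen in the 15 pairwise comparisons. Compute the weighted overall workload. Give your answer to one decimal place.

The tallies are the weights (they sum to 15).
Weighted sum = 2·31 + 2·70 + 3·73 + 2·49 + 4·63 + 2·94
            = 62 + 140 + 219 + 98 + 252 + 188 = 959.
Overall workload = 959 / 15 = 63.9333 ≈ 63.9.

63.9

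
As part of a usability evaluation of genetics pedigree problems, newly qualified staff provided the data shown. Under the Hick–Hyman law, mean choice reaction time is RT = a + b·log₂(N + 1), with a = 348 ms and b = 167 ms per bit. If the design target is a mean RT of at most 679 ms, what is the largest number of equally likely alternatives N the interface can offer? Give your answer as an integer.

Set 348 + 167·log₂(N + 1) ≤ 679.
log₂(N + 1) ≤ (679 − 348) / 167 = 1.9820.
N + 1 ≤ 2^1.9820 = 3.9504.
N ≤ 2.9504, so the largest integer N is 2.

2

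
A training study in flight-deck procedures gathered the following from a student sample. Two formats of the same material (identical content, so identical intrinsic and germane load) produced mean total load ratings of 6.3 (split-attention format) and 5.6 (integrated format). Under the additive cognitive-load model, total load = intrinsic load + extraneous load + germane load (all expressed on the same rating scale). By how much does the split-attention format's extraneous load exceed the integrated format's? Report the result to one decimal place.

0.7

Intrinsic and germane load are equal across formats, so the difference in total load equals the difference in extraneous load.
Extraneous-load difference = 6.3 − 5.6 = 0.7.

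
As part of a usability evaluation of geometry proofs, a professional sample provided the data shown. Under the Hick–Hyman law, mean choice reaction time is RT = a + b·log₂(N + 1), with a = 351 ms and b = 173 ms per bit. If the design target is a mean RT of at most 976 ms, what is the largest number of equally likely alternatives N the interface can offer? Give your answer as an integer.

11

Set 351 + 173·log₂(N + 1) ≤ 976.
log₂(N + 1) ≤ (976 − 351) / 173 = 3.6127.
N + 1 ≤ 2^3.6127 = 12.2329.
N ≤ 11.2329, so the largest integer N is 11.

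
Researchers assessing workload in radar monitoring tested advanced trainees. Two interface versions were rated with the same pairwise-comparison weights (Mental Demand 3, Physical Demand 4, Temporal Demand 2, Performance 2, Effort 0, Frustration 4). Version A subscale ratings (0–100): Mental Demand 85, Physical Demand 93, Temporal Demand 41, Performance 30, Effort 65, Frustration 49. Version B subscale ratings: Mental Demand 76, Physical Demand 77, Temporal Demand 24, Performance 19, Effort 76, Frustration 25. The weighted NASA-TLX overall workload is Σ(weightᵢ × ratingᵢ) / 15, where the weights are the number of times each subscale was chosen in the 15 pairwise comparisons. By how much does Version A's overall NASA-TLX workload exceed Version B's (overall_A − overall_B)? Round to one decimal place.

Version A weighted sum = 3·85 + 4·93 + 2·41 + 2·30 + 0·65 + 4·49 = 255 + 372 + 82 + 60 + 0 + 196 = 965; overall_A = 965/15 = 64.3333.
Version B weighted sum = 3·76 + 4·77 + 2·24 + 2·19 + 0·76 + 4·25 = 228 + 308 + 48 + 38 + 0 + 100 = 722; overall_B = 722/15 = 48.1333.
Difference = 64.3333 − 48.1333 = 16.2000 ≈ 16.2.

16.2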